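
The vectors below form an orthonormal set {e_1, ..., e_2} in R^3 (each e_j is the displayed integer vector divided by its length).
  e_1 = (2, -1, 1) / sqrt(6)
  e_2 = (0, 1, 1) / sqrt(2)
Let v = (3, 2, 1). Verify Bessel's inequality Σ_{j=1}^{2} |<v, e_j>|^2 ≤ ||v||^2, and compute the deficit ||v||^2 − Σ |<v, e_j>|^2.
Σ |<v, e_j>|^2 = 26/3; ||v||^2 = 14; deficit = 16/3

Write each e_j = u_j / sqrt(<u_j, u_j>) where u_j is the displayed integer vector. Then <v, e_j> = <v, u_j> / sqrt(<u_j, u_j>), so |<v, e_j>|^2 = <v, u_j>^2 / <u_j, u_j>.
Coefficients: <v, e_1> = 5/sqrt(6), <v, e_2> = 3/sqrt(2).
Square and sum: Σ |<v, e_j>|^2 = 26/3.
Compute ||v||^2 = v·v = 14.
Deficit = 14 − 26/3 = 16/3 ≥ 0, confirming Bessel's inequality. (The deficit equals ||v − Σ <v,e_j> e_j||^2, the squared distance from v to span{e_j}.)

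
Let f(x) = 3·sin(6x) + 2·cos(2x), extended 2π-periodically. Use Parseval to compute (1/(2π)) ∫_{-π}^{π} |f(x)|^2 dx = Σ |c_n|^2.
Σ |c_n|^2 = 13/2

Expand |f|^2 and use orthogonality of {sin(nx), cos(mx)} on [-π, π]:
  ∫_{-π}^{π} sin(nx)^2 dx = π, ∫ cos(mx)^2 dx = π, and cross terms integrate to 0.
So ∫_{-π}^{π} f(x)^2 dx = 3^2 · π + 2^2 · π = (9 + 4)π.
Divide by 2π: (9 + 4)/2 = 13/2.
By Parseval, this equals Σ |c_n|^2.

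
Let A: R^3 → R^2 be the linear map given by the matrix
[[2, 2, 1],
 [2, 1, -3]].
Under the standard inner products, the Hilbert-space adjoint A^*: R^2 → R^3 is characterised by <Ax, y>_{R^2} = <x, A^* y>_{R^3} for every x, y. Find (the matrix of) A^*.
A^* = A^T =
[[2, 2],
 [2, 1],
 [1, -3]]

For real matrices with standard dot products, the defining identity <Ax, y> = <x, A^* y> gives (Ax)^T y = x^T (A^*) y, i.e. x^T A^T y = x^T (A^*) y. Since this holds for all x, y, we must have A^* = A^T. Therefore
A^* =
[[2, 2],
 [2, 1],
 [1, -3]].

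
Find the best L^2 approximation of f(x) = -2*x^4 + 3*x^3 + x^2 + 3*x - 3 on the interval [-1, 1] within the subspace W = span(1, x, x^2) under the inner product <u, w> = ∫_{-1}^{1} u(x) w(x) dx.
g(x) = -5*x^2/7 + 24*x/5 - 99/35

The best approximation g ∈ W is the orthogonal projection of f onto W. Writing g = a_0 + a_1 x + a_2 x^2, the coefficients solve the normal equations G · a = b where
  G_{ij} = <φ_i, φ_j> and b_i = <f, φ_i>, with φ_0 = 1, φ_1 = x, φ_2 = x^2.
G =
  [2, 0, 2/3]
  [0, 2/3, 0]
  [2/3, 0, 2/5],
b = (-92/15, 16/5, -76/35).
Solving gives a_0 = -99/35, a_1 = 24/5, a_2 = -5/7, so
  g(x) = -5*x^2/7 + 24*x/5 - 99/35.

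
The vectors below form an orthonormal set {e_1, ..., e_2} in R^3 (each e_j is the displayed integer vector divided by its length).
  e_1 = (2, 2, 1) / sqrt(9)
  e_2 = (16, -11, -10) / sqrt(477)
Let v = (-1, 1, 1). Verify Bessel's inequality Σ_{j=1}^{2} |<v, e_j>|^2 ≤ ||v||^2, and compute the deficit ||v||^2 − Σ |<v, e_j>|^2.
Σ |<v, e_j>|^2 = 158/53; ||v||^2 = 3; deficit = 1/53

Write each e_j = u_j / sqrt(<u_j, u_j>) where u_j is the displayed integer vector. Then <v, e_j> = <v, u_j> / sqrt(<u_j, u_j>), so |<v, e_j>|^2 = <v, u_j>^2 / <u_j, u_j>.
Coefficients: <v, e_1> = 1/sqrt(9), <v, e_2> = -37/sqrt(477).
Square and sum: Σ |<v, e_j>|^2 = 158/53.
Compute ||v||^2 = v·v = 3.
Deficit = 3 − 158/53 = 1/53 ≥ 0, confirming Bessel's inequality. (The deficit equals ||v − Σ <v,e_j> e_j||^2, the squared distance from v to span{e_j}.)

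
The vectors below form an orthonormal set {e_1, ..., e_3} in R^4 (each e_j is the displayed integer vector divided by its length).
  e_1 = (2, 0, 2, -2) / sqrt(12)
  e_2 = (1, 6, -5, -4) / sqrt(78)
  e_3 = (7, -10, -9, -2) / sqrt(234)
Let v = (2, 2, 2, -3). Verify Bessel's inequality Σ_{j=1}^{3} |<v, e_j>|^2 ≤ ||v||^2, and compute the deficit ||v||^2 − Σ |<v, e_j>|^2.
Σ |<v, e_j>|^2 = 21; ||v||^2 = 21; deficit = 0

Write each e_j = u_j / sqrt(<u_j, u_j>) where u_j is the displayed integer vector. Then <v, e_j> = <v, u_j> / sqrt(<u_j, u_j>), so |<v, e_j>|^2 = <v, u_j>^2 / <u_j, u_j>.
Coefficients: <v, e_1> = 14/sqrt(12), <v, e_2> = 16/sqrt(78), <v, e_3> = -18/sqrt(234).
Square and sum: Σ |<v, e_j>|^2 = 21.
Compute ||v||^2 = v·v = 21.
Deficit = 21 − 21 = 0 ≥ 0, confirming Bessel's inequality. (The deficit equals ||v − Σ <v,e_j> e_j||^2, the squared distance from v to span{e_j}.)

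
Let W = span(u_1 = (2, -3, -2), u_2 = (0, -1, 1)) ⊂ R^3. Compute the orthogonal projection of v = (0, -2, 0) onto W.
proj_W(v) = (20/33, -58/33, 8/33)

Set up U = [u_1 | ... | u_2] ∈ R^(3×2). The projector onto W = col(U) is P = U (U^T U)^(-1) U^T.
Compute U^T U =
  [17, 1]
  [1, 2],
and U^T v = (6, 2).
Solve U^T U · c = U^T v for the coefficients: c = (10/33, 28/33). The projection is proj_W(v) = U c.
Check: (v - proj_W(v)) · u_1 = 0  (should be 0).
Check: (v - proj_W(v)) · u_2 = 0  (should be 0).
Result: proj_W(v) = (20/33, -58/33, 8/33).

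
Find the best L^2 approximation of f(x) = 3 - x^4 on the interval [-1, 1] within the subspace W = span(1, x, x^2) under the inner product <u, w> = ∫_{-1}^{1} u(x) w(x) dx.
g(x) = 108/35 - 6*x^2/7

The best approximation g ∈ W is the orthogonal projection of f onto W. Writing g = a_0 + a_1 x + a_2 x^2, the coefficients solve the normal equations G · a = b where
  G_{ij} = <φ_i, φ_j> and b_i = <f, φ_i>, with φ_0 = 1, φ_1 = x, φ_2 = x^2.
G =
  [2, 0, 2/3]
  [0, 2/3, 0]
  [2/3, 0, 2/5],
b = (28/5, 0, 12/7).
Solving gives a_0 = 108/35, a_1 = 0, a_2 = -6/7, so
  g(x) = 108/35 - 6*x^2/7.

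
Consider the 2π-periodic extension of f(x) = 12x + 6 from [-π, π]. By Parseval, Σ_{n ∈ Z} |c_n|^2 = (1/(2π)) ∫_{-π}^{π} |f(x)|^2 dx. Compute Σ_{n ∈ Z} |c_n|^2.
Σ |c_n|^2 = 48π^2 + 36

Expand and integrate term by term over [-π, π]:
  ∫ (12x)^2 dx = 144·(2π^3/3); ∫ 2·12·(6)·x dx = 0 (odd integrand); ∫ 6^2 dx = 36·2π.
So (1/(2π)) ∫_{-π}^{π} (12x + 6)^2 dx = 144π^2/3 + 36 = 48π^2 + 36.
Parseval ⇒ Σ |c_n|^2 = 48π^2 + 36.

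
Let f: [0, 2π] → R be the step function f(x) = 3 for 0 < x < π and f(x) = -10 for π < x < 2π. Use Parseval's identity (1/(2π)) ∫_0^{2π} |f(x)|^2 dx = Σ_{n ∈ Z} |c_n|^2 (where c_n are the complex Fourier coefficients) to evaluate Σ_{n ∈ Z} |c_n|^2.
Σ |c_n|^2 = 109/2

Parseval equates the L^2 energy of f (normalised by 1/(2π)) with the ℓ^2 sum of its Fourier coefficients: (1/(2π)) ∫_0^{2π} |f|^2 = Σ |c_n|^2.
Compute the left side: (1/(2π)) [∫_0^π 3^2 dx + ∫_π^{2π} (-10)^2 dx] = (1/(2π)) · (9π + 100π) = (9 + 100)/2 = 109/2.
So Σ_{n ∈ Z} |c_n|^2 = 109/2.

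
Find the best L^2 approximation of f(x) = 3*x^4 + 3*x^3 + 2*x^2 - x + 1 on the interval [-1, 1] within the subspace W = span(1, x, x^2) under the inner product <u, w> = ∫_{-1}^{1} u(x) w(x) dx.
g(x) = 32*x^2/7 + 4*x/5 + 26/35

The best approximation g ∈ W is the orthogonal projection of f onto W. Writing g = a_0 + a_1 x + a_2 x^2, the coefficients solve the normal equations G · a = b where
  G_{ij} = <φ_i, φ_j> and b_i = <f, φ_i>, with φ_0 = 1, φ_1 = x, φ_2 = x^2.
G =
  [2, 0, 2/3]
  [0, 2/3, 0]
  [2/3, 0, 2/5],
b = (68/15, 8/15, 244/105).
Solving gives a_0 = 26/35, a_1 = 4/5, a_2 = 32/7, so
  g(x) = 32*x^2/7 + 4*x/5 + 26/35.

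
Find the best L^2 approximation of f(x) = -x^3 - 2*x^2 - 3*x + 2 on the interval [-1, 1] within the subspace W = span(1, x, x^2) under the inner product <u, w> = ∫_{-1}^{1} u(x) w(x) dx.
g(x) = -2*x^2 - 18*x/5 + 2

The best approximation g ∈ W is the orthogonal projection of f onto W. Writing g = a_0 + a_1 x + a_2 x^2, the coefficients solve the normal equations G · a = b where
  G_{ij} = <φ_i, φ_j> and b_i = <f, φ_i>, with φ_0 = 1, φ_1 = x, φ_2 = x^2.
G =
  [2, 0, 2/3]
  [0, 2/3, 0]
  [2/3, 0, 2/5],
b = (8/3, -12/5, 8/15).
Solving gives a_0 = 2, a_1 = -18/5, a_2 = -2, so
  g(x) = -2*x^2 - 18*x/5 + 2.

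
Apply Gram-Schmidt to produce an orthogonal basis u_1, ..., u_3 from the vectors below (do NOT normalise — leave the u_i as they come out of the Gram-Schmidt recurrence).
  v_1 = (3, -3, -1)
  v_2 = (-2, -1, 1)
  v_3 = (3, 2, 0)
Orthogonal basis:
  u_1 = (3, -3, -1)
  u_2 = (-26/19, -31/19, 15/19)
  u_3 = (4/7, 1/7, 9/7)

Apply the Gram-Schmidt recurrence
  u_1 = v_1
  u_i = v_i − Σ_{j<i} ((v_i · u_j) / (u_j · u_j)) · u_j.

Step by step this gives:
  u_1 = (3, -3, -1)
  u_2 = (-26/19, -31/19, 15/19)
  u_3 = (4/7, 1/7, 9/7)

Orthogonality check:
  u_2 · u_1 = 0 (should be 0)
  u_3 · u_1 = 0 (should be 0)
  u_3 · u_2 = 0 (should be 0)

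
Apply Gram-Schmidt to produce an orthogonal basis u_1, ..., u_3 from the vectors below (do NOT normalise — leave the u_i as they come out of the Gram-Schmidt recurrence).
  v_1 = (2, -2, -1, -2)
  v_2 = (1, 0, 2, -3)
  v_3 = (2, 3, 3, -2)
Orthogonal basis:
  u_1 = (2, -2, -1, -2)
  u_2 = (1/13, 12/13, 32/13, -27/13)
  u_3 = (150/73, 121/73, -18/73, 38/73)

Apply the Gram-Schmidt recurrence
  u_1 = v_1
  u_i = v_i − Σ_{j<i} ((v_i · u_j) / (u_j · u_j)) · u_j.

Step by step this gives:
  u_1 = (2, -2, -1, -2)
  u_2 = (1/13, 12/13, 32/13, -27/13)
  u_3 = (150/73, 121/73, -18/73, 38/73)

Orthogonality check:
  u_2 · u_1 = 0 (should be 0)
  u_3 · u_1 = 0 (should be 0)
  u_3 · u_2 = 0 (should be 0)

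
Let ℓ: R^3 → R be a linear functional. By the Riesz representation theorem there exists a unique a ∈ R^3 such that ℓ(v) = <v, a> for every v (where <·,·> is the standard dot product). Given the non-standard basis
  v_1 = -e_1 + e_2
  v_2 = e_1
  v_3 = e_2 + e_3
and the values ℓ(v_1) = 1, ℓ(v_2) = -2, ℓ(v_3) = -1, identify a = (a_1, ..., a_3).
a = (-2, -1, 0)

Write a = (a_1, ..., a_3) in the standard basis. For each basis vector v_i, ℓ(v_i) = <v_i, a> is a linear equation in the a_j's. Collect the n equations into a matrix system V a = ℓ, where row i of V is v_i (expressed in the standard basis). Since V is invertible (lower-triangular with 1s on the diagonal, up to permutation), solve by back-substitution:
  V =
[[-1, 1, 0],
 [1, 0, 0],
 [0, 1, 1]]
  V a = (1, -2, -1)
Solving gives a = (-2, -1, 0).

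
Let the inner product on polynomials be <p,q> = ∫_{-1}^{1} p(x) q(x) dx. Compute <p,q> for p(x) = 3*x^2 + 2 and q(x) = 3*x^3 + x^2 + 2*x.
<p,q> = 38/15

Expand the product: p(x)·q(x) = 9*x^5 + 3*x^4 + 12*x^3 + 2*x^2 + 4*x.
∫_{-1}^{1} of each monomial x^k gives [2/(k+1) if k even, 0 if k odd]. Integrating term-by-term (or equivalently evaluating the antiderivative F(x) = 3*x^6/2 + 3*x^5/5 + 3*x^4 + 2*x^3/3 + 2*x^2 at the endpoints):
  F(1) − F(−1) = 233/30 − (157/30) = 38/15.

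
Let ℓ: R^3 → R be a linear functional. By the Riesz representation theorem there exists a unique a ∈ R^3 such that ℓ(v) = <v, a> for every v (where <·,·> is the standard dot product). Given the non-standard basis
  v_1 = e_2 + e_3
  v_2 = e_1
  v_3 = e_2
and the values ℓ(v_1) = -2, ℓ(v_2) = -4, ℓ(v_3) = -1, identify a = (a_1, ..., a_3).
a = (-4, -1, -1)

Write a = (a_1, ..., a_3) in the standard basis. For each basis vector v_i, ℓ(v_i) = <v_i, a> is a linear equation in the a_j's. Collect the n equations into a matrix system V a = ℓ, where row i of V is v_i (expressed in the standard basis). Since V is invertible (lower-triangular with 1s on the diagonal, up to permutation), solve by back-substitution:
  V =
[[0, 1, 1],
 [1, 0, 0],
 [0, 1, 0]]
  V a = (-2, -4, -1)
Solving gives a = (-4, -1, -1).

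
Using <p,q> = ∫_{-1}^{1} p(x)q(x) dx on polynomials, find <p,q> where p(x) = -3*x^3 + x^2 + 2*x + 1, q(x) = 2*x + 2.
<p,q> = 28/5

Expand the product: p(x)·q(x) = -6*x^4 - 4*x^3 + 6*x^2 + 6*x + 2.
∫_{-1}^{1} of each monomial x^k gives [2/(k+1) if k even, 0 if k odd]. Integrating term-by-term (or equivalently evaluating the antiderivative F(x) = -6*x^5/5 - x^4 + 2*x^3 + 3*x^2 + 2*x at the endpoints):
  F(1) − F(−1) = 24/5 − (-4/5) = 28/5.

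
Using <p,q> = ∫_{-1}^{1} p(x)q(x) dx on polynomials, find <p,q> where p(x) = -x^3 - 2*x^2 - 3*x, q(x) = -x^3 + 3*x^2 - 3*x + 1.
<p,q> = 104/21

Expand the product: p(x)·q(x) = x^6 - x^5 - 4*x^3 + 7*x^2 - 3*x.
∫_{-1}^{1} of each monomial x^k gives [2/(k+1) if k even, 0 if k odd]. Integrating term-by-term (or equivalently evaluating the antiderivative F(x) = x^7/7 - x^6/6 - x^4 + 7*x^3/3 - 3*x^2/2 at the endpoints):
  F(1) − F(−1) = -4/21 − (-36/7) = 104/21.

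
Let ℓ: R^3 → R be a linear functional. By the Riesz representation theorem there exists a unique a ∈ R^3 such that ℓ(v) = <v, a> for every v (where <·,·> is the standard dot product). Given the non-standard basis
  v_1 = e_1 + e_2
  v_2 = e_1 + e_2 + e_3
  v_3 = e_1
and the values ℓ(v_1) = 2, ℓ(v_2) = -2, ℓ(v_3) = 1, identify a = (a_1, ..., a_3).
a = (1, 1, -4)

Write a = (a_1, ..., a_3) in the standard basis. For each basis vector v_i, ℓ(v_i) = <v_i, a> is a linear equation in the a_j's. Collect the n equations into a matrix system V a = ℓ, where row i of V is v_i (expressed in the standard basis). Since V is invertible (lower-triangular with 1s on the diagonal, up to permutation), solve by back-substitution:
  V =
[[1, 1, 0],
 [1, 1, 1],
 [1, 0, 0]]
  V a = (2, -2, 1)
Solving gives a = (1, 1, -4).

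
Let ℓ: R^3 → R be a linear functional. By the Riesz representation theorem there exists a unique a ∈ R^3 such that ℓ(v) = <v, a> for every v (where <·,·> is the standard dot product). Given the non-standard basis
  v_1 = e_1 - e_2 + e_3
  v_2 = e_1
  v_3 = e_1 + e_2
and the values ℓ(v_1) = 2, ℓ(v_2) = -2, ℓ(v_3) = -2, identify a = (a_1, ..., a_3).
a = (-2, 0, 4)

Write a = (a_1, ..., a_3) in the standard basis. For each basis vector v_i, ℓ(v_i) = <v_i, a> is a linear equation in the a_j's. Collect the n equations into a matrix system V a = ℓ, where row i of V is v_i (expressed in the standard basis). Since V is invertible (lower-triangular with 1s on the diagonal, up to permutation), solve by back-substitution:
  V =
[[1, -1, 1],
 [1, 0, 0],
 [1, 1, 0]]
  V a = (2, -2, -2)
Solving gives a = (-2, 0, 4).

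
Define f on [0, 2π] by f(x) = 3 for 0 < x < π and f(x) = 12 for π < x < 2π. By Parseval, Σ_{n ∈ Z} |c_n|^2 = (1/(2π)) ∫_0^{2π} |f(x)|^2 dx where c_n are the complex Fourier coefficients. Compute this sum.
Σ |c_n|^2 = 153/2

Parseval equates the L^2 energy of f (normalised by 1/(2π)) with the ℓ^2 sum of its Fourier coefficients: (1/(2π)) ∫_0^{2π} |f|^2 = Σ |c_n|^2.
Compute the left side: (1/(2π)) [∫_0^π 3^2 dx + ∫_π^{2π} 12^2 dx] = (1/(2π)) · (9π + 144π) = (9 + 144)/2 = 153/2.
So Σ_{n ∈ Z} |c_n|^2 = 153/2.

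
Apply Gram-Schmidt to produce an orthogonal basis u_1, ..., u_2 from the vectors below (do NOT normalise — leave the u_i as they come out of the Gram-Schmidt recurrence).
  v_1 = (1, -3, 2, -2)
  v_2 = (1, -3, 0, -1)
Orthogonal basis:
  u_1 = (1, -3, 2, -2)
  u_2 = (1/3, -1, -4/3, 1/3)

Apply the Gram-Schmidt recurrence
  u_1 = v_1
  u_i = v_i − Σ_{j<i} ((v_i · u_j) / (u_j · u_j)) · u_j.

Step by step this gives:
  u_1 = (1, -3, 2, -2)
  u_2 = (1/3, -1, -4/3, 1/3)

Orthogonality check:
  u_2 · u_1 = 0 (should be 0)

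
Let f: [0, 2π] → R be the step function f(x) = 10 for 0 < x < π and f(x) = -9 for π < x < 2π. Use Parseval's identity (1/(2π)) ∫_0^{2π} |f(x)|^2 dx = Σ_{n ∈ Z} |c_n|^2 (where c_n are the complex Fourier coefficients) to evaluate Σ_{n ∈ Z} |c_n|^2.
Σ |c_n|^2 = 181/2

Parseval equates the L^2 energy of f (normalised by 1/(2π)) with the ℓ^2 sum of its Fourier coefficients: (1/(2π)) ∫_0^{2π} |f|^2 = Σ |c_n|^2.
Compute the left side: (1/(2π)) [∫_0^π 10^2 dx + ∫_π^{2π} (-9)^2 dx] = (1/(2π)) · (100π + 81π) = (100 + 81)/2 = 181/2.
So Σ_{n ∈ Z} |c_n|^2 = 181/2.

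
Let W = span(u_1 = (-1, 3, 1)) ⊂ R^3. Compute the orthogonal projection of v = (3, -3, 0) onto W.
proj_W(v) = (12/11, -36/11, -12/11)

Set up U = [u_1 | ... | u_1] ∈ R^(3×1). The projector onto W = col(U) is P = U (U^T U)^(-1) U^T.
Compute U^T U =
  [11],
and U^T v = (-12).
Solve U^T U · c = U^T v for the coefficients: c = (-12/11). The projection is proj_W(v) = U c.
Check: (v - proj_W(v)) · u_1 = 0  (should be 0).
Result: proj_W(v) = (12/11, -36/11, -12/11).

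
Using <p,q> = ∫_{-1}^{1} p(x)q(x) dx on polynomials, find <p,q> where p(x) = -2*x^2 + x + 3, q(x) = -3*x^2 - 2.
<p,q> = -194/15

Expand the product: p(x)·q(x) = 6*x^4 - 3*x^3 - 5*x^2 - 2*x - 6.
∫_{-1}^{1} of each monomial x^k gives [2/(k+1) if k even, 0 if k odd]. Integrating term-by-term (or equivalently evaluating the antiderivative F(x) = 6*x^5/5 - 3*x^4/4 - 5*x^3/3 - x^2 - 6*x at the endpoints):
  F(1) − F(−1) = -493/60 − (283/60) = -194/15.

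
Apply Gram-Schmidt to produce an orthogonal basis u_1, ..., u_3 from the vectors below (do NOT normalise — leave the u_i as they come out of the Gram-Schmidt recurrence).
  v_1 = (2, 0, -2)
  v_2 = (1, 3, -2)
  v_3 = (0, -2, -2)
Orthogonal basis:
  u_1 = (2, 0, -2)
  u_2 = (-1/2, 3, -1/2)
  u_3 = (-24/19, -8/19, -24/19)

Apply the Gram-Schmidt recurrence
  u_1 = v_1
  u_i = v_i − Σ_{j<i} ((v_i · u_j) / (u_j · u_j)) · u_j.

Step by step this gives:
  u_1 = (2, 0, -2)
  u_2 = (-1/2, 3, -1/2)
  u_3 = (-24/19, -8/19, -24/19)

Orthogonality check:
  u_2 · u_1 = 0 (should be 0)
  u_3 · u_1 = 0 (should be 0)
  u_3 · u_2 = 0 (should be 0)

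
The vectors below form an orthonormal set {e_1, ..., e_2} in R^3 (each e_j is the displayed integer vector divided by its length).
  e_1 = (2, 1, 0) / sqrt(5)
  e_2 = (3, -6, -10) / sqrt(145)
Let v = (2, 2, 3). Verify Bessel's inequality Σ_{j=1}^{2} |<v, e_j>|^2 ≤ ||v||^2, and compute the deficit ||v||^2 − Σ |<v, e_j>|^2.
Σ |<v, e_j>|^2 = 468/29; ||v||^2 = 17; deficit = 25/29

Write each e_j = u_j / sqrt(<u_j, u_j>) where u_j is the displayed integer vector. Then <v, e_j> = <v, u_j> / sqrt(<u_j, u_j>), so |<v, e_j>|^2 = <v, u_j>^2 / <u_j, u_j>.
Coefficients: <v, e_1> = 6/sqrt(5), <v, e_2> = -36/sqrt(145).
Square and sum: Σ |<v, e_j>|^2 = 468/29.
Compute ||v||^2 = v·v = 17.
Deficit = 17 − 468/29 = 25/29 ≥ 0, confirming Bessel's inequality. (The deficit equals ||v − Σ <v,e_j> e_j||^2, the squared distance from v to span{e_j}.)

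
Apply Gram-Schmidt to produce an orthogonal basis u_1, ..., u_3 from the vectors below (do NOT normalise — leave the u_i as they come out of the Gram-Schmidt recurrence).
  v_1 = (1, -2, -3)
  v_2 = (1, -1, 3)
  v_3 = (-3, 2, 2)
Orthogonal basis:
  u_1 = (1, -2, -3)
  u_2 = (10/7, -13/7, 12/7)
  u_3 = (-153/118, -51/59, 17/118)

Apply the Gram-Schmidt recurrence
  u_1 = v_1
  u_i = v_i − Σ_{j<i} ((v_i · u_j) / (u_j · u_j)) · u_j.

Step by step this gives:
  u_1 = (1, -2, -3)
  u_2 = (10/7, -13/7, 12/7)
  u_3 = (-153/118, -51/59, 17/118)

Orthogonality check:
  u_2 · u_1 = 0 (should be 0)
  u_3 · u_1 = 0 (should be 0)
  u_3 · u_2 = 0 (should be 0)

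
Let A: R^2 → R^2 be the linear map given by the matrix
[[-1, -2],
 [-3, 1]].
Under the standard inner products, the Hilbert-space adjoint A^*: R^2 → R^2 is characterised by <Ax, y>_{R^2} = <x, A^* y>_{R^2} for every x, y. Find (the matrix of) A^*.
A^* = A^T =
[[-1, -3],
 [-2, 1]]

For real matrices with standard dot products, the defining identity <Ax, y> = <x, A^* y> gives (Ax)^T y = x^T (A^*) y, i.e. x^T A^T y = x^T (A^*) y. Since this holds for all x, y, we must have A^* = A^T. Therefore
A^* =
[[-1, -3],
 [-2, 1]].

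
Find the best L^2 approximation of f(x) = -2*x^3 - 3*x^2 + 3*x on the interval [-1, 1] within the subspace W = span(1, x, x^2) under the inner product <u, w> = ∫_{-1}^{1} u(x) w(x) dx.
g(x) = -3*x^2 + 9*x/5

The best approximation g ∈ W is the orthogonal projection of f onto W. Writing g = a_0 + a_1 x + a_2 x^2, the coefficients solve the normal equations G · a = b where
  G_{ij} = <φ_i, φ_j> and b_i = <f, φ_i>, with φ_0 = 1, φ_1 = x, φ_2 = x^2.
G =
  [2, 0, 2/3]
  [0, 2/3, 0]
  [2/3, 0, 2/5],
b = (-2, 6/5, -6/5).
Solving gives a_0 = 0, a_1 = 9/5, a_2 = -3, so
  g(x) = -3*x^2 + 9*x/5.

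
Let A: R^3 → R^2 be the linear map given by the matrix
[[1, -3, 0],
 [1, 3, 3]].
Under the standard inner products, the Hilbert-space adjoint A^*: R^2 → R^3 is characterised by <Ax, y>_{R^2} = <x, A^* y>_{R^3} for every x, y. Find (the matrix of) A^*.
A^* = A^T =
[[1, 1],
 [-3, 3],
 [0, 3]]

For real matrices with standard dot products, the defining identity <Ax, y> = <x, A^* y> gives (Ax)^T y = x^T (A^*) y, i.e. x^T A^T y = x^T (A^*) y. Since this holds for all x, y, we must have A^* = A^T. Therefore
A^* =
[[1, 1],
 [-3, 3],
 [0, 3]].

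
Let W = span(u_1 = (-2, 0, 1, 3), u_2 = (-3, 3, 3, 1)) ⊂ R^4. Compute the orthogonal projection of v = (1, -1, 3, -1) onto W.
proj_W(v) = (1/62, 39/62, 19/62, -47/62)

Set up U = [u_1 | ... | u_2] ∈ R^(4×2). The projector onto W = col(U) is P = U (U^T U)^(-1) U^T.
Compute U^T U =
  [14, 12]
  [12, 28],
and U^T v = (-2, 2).
Solve U^T U · c = U^T v for the coefficients: c = (-10/31, 13/62). The projection is proj_W(v) = U c.
Check: (v - proj_W(v)) · u_1 = 0  (should be 0).
Check: (v - proj_W(v)) · u_2 = 0  (should be 0).
Result: proj_W(v) = (1/62, 39/62, 19/62, -47/62).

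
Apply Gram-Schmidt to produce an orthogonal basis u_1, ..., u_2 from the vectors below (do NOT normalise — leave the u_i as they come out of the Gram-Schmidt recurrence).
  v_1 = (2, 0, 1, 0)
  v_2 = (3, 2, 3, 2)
Orthogonal basis:
  u_1 = (2, 0, 1, 0)
  u_2 = (-3/5, 2, 6/5, 2)

Apply the Gram-Schmidt recurrence
  u_1 = v_1
  u_i = v_i − Σ_{j<i} ((v_i · u_j) / (u_j · u_j)) · u_j.

Step by step this gives:
  u_1 = (2, 0, 1, 0)
  u_2 = (-3/5, 2, 6/5, 2)

Orthogonality check:
  u_2 · u_1 = 0 (should be 0)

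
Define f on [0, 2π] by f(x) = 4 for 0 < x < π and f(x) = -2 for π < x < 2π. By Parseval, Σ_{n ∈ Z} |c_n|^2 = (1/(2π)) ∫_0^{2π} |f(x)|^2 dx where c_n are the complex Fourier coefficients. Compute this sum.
Σ |c_n|^2 = 10

Parseval equates the L^2 energy of f (normalised by 1/(2π)) with the ℓ^2 sum of its Fourier coefficients: (1/(2π)) ∫_0^{2π} |f|^2 = Σ |c_n|^2.
Compute the left side: (1/(2π)) [∫_0^π 4^2 dx + ∫_π^{2π} (-2)^2 dx] = (1/(2π)) · (16π + 4π) = (16 + 4)/2 = 10.
So Σ_{n ∈ Z} |c_n|^2 = 10.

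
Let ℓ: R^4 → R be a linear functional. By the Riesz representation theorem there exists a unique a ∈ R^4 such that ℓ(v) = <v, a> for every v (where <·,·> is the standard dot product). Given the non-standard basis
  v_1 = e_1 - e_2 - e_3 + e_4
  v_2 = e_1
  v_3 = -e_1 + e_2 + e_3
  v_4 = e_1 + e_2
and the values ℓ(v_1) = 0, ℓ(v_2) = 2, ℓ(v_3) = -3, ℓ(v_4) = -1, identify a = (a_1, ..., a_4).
a = (2, -3, 2, -3)

Write a = (a_1, ..., a_4) in the standard basis. For each basis vector v_i, ℓ(v_i) = <v_i, a> is a linear equation in the a_j's. Collect the n equations into a matrix system V a = ℓ, where row i of V is v_i (expressed in the standard basis). Since V is invertible (lower-triangular with 1s on the diagonal, up to permutation), solve by back-substitution:
  V =
[[1, -1, -1, 1],
 [1, 0, 0, 0],
 [-1, 1, 1, 0],
 [1, 1, 0, 0]]
  V a = (0, 2, -3, -1)
Solving gives a = (2, -3, 2, -3).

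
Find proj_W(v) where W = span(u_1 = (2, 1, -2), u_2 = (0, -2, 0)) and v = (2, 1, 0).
proj_W(v) = (1, 1, -1)

Set up U = [u_1 | ... | u_2] ∈ R^(3×2). The projector onto W = col(U) is P = U (U^T U)^(-1) U^T.
Compute U^T U =
  [9, -2]
  [-2, 4],
and U^T v = (5, -2).
Solve U^T U · c = U^T v for the coefficients: c = (1/2, -1/4). The projection is proj_W(v) = U c.
Check: (v - proj_W(v)) · u_1 = 0  (should be 0).
Check: (v - proj_W(v)) · u_2 = 0  (should be 0).
Result: proj_W(v) = (1, 1, -1).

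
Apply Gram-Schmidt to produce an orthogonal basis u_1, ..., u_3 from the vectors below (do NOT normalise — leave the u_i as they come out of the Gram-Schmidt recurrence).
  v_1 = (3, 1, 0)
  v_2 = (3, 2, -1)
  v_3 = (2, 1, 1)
Orthogonal basis:
  u_1 = (3, 1, 0)
  u_2 = (-3/10, 9/10, -1)
  u_3 = (-4/19, 12/19, 12/19)

Apply the Gram-Schmidt recurrence
  u_1 = v_1
  u_i = v_i − Σ_{j<i} ((v_i · u_j) / (u_j · u_j)) · u_j.

Step by step this gives:
  u_1 = (3, 1, 0)
  u_2 = (-3/10, 9/10, -1)
  u_3 = (-4/19, 12/19, 12/19)

Orthogonality check:
  u_2 · u_1 = 0 (should be 0)
  u_3 · u_1 = 0 (should be 0)
  u_3 · u_2 = 0 (should be 0)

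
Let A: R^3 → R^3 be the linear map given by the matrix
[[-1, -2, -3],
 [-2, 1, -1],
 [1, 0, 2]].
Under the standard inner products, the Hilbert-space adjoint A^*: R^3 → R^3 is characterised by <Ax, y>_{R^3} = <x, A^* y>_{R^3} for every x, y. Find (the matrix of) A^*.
A^* = A^T =
[[-1, -2, 1],
 [-2, 1, 0],
 [-3, -1, 2]]

For real matrices with standard dot products, the defining identity <Ax, y> = <x, A^* y> gives (Ax)^T y = x^T (A^*) y, i.e. x^T A^T y = x^T (A^*) y. Since this holds for all x, y, we must have A^* = A^T. Therefore
A^* =
[[-1, -2, 1],
 [-2, 1, 0],
 [-3, -1, 2]].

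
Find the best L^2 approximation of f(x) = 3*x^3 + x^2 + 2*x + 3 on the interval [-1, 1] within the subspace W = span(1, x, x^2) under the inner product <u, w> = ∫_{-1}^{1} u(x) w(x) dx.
g(x) = x^2 + 19*x/5 + 3

The best approximation g ∈ W is the orthogonal projection of f onto W. Writing g = a_0 + a_1 x + a_2 x^2, the coefficients solve the normal equations G · a = b where
  G_{ij} = <φ_i, φ_j> and b_i = <f, φ_i>, with φ_0 = 1, φ_1 = x, φ_2 = x^2.
G =
  [2, 0, 2/3]
  [0, 2/3, 0]
  [2/3, 0, 2/5],
b = (20/3, 38/15, 12/5).
Solving gives a_0 = 3, a_1 = 19/5, a_2 = 1, so
  g(x) = x^2 + 19*x/5 + 3.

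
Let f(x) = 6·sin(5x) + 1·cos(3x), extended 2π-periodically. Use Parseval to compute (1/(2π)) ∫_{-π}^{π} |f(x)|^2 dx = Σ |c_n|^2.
Σ |c_n|^2 = 37/2

Expand |f|^2 and use orthogonality of {sin(nx), cos(mx)} on [-π, π]:
  ∫_{-π}^{π} sin(nx)^2 dx = π, ∫ cos(mx)^2 dx = π, and cross terms integrate to 0.
So ∫_{-π}^{π} f(x)^2 dx = 6^2 · π + 1^2 · π = (36 + 1)π.
Divide by 2π: (36 + 1)/2 = 37/2.
By Parseval, this equals Σ |c_n|^2.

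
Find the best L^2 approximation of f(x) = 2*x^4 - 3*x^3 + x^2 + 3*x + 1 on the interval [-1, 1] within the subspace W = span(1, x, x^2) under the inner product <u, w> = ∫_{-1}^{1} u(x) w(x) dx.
g(x) = 19*x^2/7 + 6*x/5 + 29/35

The best approximation g ∈ W is the orthogonal projection of f onto W. Writing g = a_0 + a_1 x + a_2 x^2, the coefficients solve the normal equations G · a = b where
  G_{ij} = <φ_i, φ_j> and b_i = <f, φ_i>, with φ_0 = 1, φ_1 = x, φ_2 = x^2.
G =
  [2, 0, 2/3]
  [0, 2/3, 0]
  [2/3, 0, 2/5],
b = (52/15, 4/5, 172/105).
Solving gives a_0 = 29/35, a_1 = 6/5, a_2 = 19/7, so
  g(x) = 19*x^2/7 + 6*x/5 + 29/35.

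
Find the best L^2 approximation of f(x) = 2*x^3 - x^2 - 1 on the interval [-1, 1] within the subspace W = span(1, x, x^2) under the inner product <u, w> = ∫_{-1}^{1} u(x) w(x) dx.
g(x) = -x^2 + 6*x/5 - 1

The best approximation g ∈ W is the orthogonal projection of f onto W. Writing g = a_0 + a_1 x + a_2 x^2, the coefficients solve the normal equations G · a = b where
  G_{ij} = <φ_i, φ_j> and b_i = <f, φ_i>, with φ_0 = 1, φ_1 = x, φ_2 = x^2.
G =
  [2, 0, 2/3]
  [0, 2/3, 0]
  [2/3, 0, 2/5],
b = (-8/3, 4/5, -16/15).
Solving gives a_0 = -1, a_1 = 6/5, a_2 = -1, so
  g(x) = -x^2 + 6*x/5 - 1.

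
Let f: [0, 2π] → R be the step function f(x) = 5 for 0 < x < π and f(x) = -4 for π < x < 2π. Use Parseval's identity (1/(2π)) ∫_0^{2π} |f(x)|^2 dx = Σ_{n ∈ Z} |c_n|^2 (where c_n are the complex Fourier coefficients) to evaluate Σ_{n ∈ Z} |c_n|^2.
Σ |c_n|^2 = 41/2

Parseval equates the L^2 energy of f (normalised by 1/(2π)) with the ℓ^2 sum of its Fourier coefficients: (1/(2π)) ∫_0^{2π} |f|^2 = Σ |c_n|^2.
Compute the left side: (1/(2π)) [∫_0^π 5^2 dx + ∫_π^{2π} (-4)^2 dx] = (1/(2π)) · (25π + 16π) = (25 + 16)/2 = 41/2.
So Σ_{n ∈ Z} |c_n|^2 = 41/2.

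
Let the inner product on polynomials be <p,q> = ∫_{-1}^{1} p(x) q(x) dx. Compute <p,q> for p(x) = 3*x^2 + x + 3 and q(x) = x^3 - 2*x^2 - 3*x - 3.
<p,q> = -32

Expand the product: p(x)·q(x) = 3*x^5 - 5*x^4 - 8*x^3 - 18*x^2 - 12*x - 9.
∫_{-1}^{1} of each monomial x^k gives [2/(k+1) if k even, 0 if k odd]. Integrating term-by-term (or equivalently evaluating the antiderivative F(x) = x^6/2 - x^5 - 2*x^4 - 6*x^3 - 6*x^2 - 9*x at the endpoints):
  F(1) − F(−1) = -47/2 − (17/2) = -32.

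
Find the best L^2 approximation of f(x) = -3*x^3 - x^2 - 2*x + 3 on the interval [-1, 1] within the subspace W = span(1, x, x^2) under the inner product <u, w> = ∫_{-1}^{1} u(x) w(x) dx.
g(x) = -x^2 - 19*x/5 + 3

The best approximation g ∈ W is the orthogonal projection of f onto W. Writing g = a_0 + a_1 x + a_2 x^2, the coefficients solve the normal equations G · a = b where
  G_{ij} = <φ_i, φ_j> and b_i = <f, φ_i>, with φ_0 = 1, φ_1 = x, φ_2 = x^2.
G =
  [2, 0, 2/3]
  [0, 2/3, 0]
  [2/3, 0, 2/5],
b = (16/3, -38/15, 8/5).
Solving gives a_0 = 3, a_1 = -19/5, a_2 = -1, so
  g(x) = -x^2 - 19*x/5 + 3.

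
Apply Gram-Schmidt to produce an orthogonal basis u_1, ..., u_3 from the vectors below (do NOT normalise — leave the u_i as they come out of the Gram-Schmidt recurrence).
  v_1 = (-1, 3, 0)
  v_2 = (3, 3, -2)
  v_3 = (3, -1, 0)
Orthogonal basis:
  u_1 = (-1, 3, 0)
  u_2 = (18/5, 6/5, -2)
  u_3 = (12/23, 4/23, 24/23)

Apply the Gram-Schmidt recurrence
  u_1 = v_1
  u_i = v_i − Σ_{j<i} ((v_i · u_j) / (u_j · u_j)) · u_j.

Step by step this gives:
  u_1 = (-1, 3, 0)
  u_2 = (18/5, 6/5, -2)
  u_3 = (12/23, 4/23, 24/23)

Orthogonality check:
  u_2 · u_1 = 0 (should be 0)
  u_3 · u_1 = 0 (should be 0)
  u_3 · u_2 = 0 (should be 0)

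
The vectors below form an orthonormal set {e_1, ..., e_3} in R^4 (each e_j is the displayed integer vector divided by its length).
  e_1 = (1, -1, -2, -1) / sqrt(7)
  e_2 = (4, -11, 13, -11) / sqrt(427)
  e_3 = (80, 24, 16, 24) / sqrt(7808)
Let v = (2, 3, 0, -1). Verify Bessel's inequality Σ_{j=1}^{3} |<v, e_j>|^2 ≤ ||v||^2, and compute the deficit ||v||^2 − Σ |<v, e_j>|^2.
Σ |<v, e_j>|^2 = 6; ||v||^2 = 14; deficit = 8

Write each e_j = u_j / sqrt(<u_j, u_j>) where u_j is the displayed integer vector. Then <v, e_j> = <v, u_j> / sqrt(<u_j, u_j>), so |<v, e_j>|^2 = <v, u_j>^2 / <u_j, u_j>.
Coefficients: <v, e_1> = 0/sqrt(7), <v, e_2> = -14/sqrt(427), <v, e_3> = 208/sqrt(7808).
Square and sum: Σ |<v, e_j>|^2 = 6.
Compute ||v||^2 = v·v = 14.
Deficit = 14 − 6 = 8 ≥ 0, confirming Bessel's inequality. (The deficit equals ||v − Σ <v,e_j> e_j||^2, the squared distance from v to span{e_j}.)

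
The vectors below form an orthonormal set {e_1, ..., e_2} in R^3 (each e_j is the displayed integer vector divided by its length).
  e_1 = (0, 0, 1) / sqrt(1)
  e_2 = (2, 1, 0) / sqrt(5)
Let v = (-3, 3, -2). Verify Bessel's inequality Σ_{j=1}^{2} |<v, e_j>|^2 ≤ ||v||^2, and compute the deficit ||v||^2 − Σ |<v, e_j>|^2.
Σ |<v, e_j>|^2 = 29/5; ||v||^2 = 22; deficit = 81/5

Write each e_j = u_j / sqrt(<u_j, u_j>) where u_j is the displayed integer vector. Then <v, e_j> = <v, u_j> / sqrt(<u_j, u_j>), so |<v, e_j>|^2 = <v, u_j>^2 / <u_j, u_j>.
Coefficients: <v, e_1> = -2/sqrt(1), <v, e_2> = -3/sqrt(5).
Square and sum: Σ |<v, e_j>|^2 = 29/5.
Compute ||v||^2 = v·v = 22.
Deficit = 22 − 29/5 = 81/5 ≥ 0, confirming Bessel's inequality. (The deficit equals ||v − Σ <v,e_j> e_j||^2, the squared distance from v to span{e_j}.)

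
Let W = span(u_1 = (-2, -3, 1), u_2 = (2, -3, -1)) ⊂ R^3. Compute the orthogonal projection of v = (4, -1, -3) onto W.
proj_W(v) = (22/5, -1, -11/5)

Set up U = [u_1 | ... | u_2] ∈ R^(3×2). The projector onto W = col(U) is P = U (U^T U)^(-1) U^T.
Compute U^T U =
  [14, 4]
  [4, 14],
and U^T v = (-8, 14).
Solve U^T U · c = U^T v for the coefficients: c = (-14/15, 19/15). The projection is proj_W(v) = U c.
Check: (v - proj_W(v)) · u_1 = 0  (should be 0).
Check: (v - proj_W(v)) · u_2 = 0  (should be 0).
Result: proj_W(v) = (22/5, -1, -11/5).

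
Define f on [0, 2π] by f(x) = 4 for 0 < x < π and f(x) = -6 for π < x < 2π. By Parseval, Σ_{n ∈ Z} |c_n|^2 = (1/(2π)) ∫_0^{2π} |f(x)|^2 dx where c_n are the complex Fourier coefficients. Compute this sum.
Σ |c_n|^2 = 26

Parseval equates the L^2 energy of f (normalised by 1/(2π)) with the ℓ^2 sum of its Fourier coefficients: (1/(2π)) ∫_0^{2π} |f|^2 = Σ |c_n|^2.
Compute the left side: (1/(2π)) [∫_0^π 4^2 dx + ∫_π^{2π} (-6)^2 dx] = (1/(2π)) · (16π + 36π) = (16 + 36)/2 = 26.
So Σ_{n ∈ Z} |c_n|^2 = 26.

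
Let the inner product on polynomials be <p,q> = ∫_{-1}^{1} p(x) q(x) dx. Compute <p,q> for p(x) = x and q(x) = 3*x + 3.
<p,q> = 2

Expand the product: p(x)·q(x) = 3*x^2 + 3*x.
∫_{-1}^{1} of each monomial x^k gives [2/(k+1) if k even, 0 if k odd]. Integrating term-by-term (or equivalently evaluating the antiderivative F(x) = x^3 + 3*x^2/2 at the endpoints):
  F(1) − F(−1) = 5/2 − (1/2) = 2.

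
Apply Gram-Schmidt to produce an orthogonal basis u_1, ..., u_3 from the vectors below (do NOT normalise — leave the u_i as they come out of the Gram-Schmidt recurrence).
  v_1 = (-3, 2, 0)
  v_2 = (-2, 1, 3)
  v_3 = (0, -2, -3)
Orthogonal basis:
  u_1 = (-3, 2, 0)
  u_2 = (-2/13, -3/13, 3)
  u_3 = (-63/59, -189/118, -21/118)

Apply the Gram-Schmidt recurrence
  u_1 = v_1
  u_i = v_i − Σ_{j<i} ((v_i · u_j) / (u_j · u_j)) · u_j.

Step by step this gives:
  u_1 = (-3, 2, 0)
  u_2 = (-2/13, -3/13, 3)
  u_3 = (-63/59, -189/118, -21/118)

Orthogonality check:
  u_2 · u_1 = 0 (should be 0)
  u_3 · u_1 = 0 (should be 0)
  u_3 · u_2 = 0 (should be 0)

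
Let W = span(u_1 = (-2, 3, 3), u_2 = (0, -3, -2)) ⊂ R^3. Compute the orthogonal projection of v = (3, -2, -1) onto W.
proj_W(v) = (150/61, -78/61, -127/61)

Set up U = [u_1 | ... | u_2] ∈ R^(3×2). The projector onto W = col(U) is P = U (U^T U)^(-1) U^T.
Compute U^T U =
  [22, -15]
  [-15, 13],
and U^T v = (-15, 8).
Solve U^T U · c = U^T v for the coefficients: c = (-75/61, -49/61). The projection is proj_W(v) = U c.
Check: (v - proj_W(v)) · u_1 = 0  (should be 0).
Check: (v - proj_W(v)) · u_2 = 0  (should be 0).
Result: proj_W(v) = (150/61, -78/61, -127/61).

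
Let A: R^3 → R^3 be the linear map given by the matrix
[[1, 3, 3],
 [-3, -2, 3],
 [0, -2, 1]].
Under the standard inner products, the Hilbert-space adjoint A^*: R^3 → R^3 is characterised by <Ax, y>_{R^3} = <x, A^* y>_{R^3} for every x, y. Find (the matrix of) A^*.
A^* = A^T =
[[1, -3, 0],
 [3, -2, -2],
 [3, 3, 1]]

For real matrices with standard dot products, the defining identity <Ax, y> = <x, A^* y> gives (Ax)^T y = x^T (A^*) y, i.e. x^T A^T y = x^T (A^*) y. Since this holds for all x, y, we must have A^* = A^T. Therefore
A^* =
[[1, -3, 0],
 [3, -2, -2],
 [3, 3, 1]].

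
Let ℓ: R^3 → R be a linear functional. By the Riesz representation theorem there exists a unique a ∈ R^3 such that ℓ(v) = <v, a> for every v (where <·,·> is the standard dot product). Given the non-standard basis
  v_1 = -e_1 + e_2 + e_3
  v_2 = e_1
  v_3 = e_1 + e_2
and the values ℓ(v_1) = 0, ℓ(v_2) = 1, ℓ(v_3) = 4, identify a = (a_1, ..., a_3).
a = (1, 3, -2)

Write a = (a_1, ..., a_3) in the standard basis. For each basis vector v_i, ℓ(v_i) = <v_i, a> is a linear equation in the a_j's. Collect the n equations into a matrix system V a = ℓ, where row i of V is v_i (expressed in the standard basis). Since V is invertible (lower-triangular with 1s on the diagonal, up to permutation), solve by back-substitution:
  V =
[[-1, 1, 1],
 [1, 0, 0],
 [1, 1, 0]]
  V a = (0, 1, 4)
Solving gives a = (1, 3, -2).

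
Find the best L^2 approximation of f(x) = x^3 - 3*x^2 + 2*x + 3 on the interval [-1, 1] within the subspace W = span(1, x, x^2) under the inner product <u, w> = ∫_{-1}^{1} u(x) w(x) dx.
g(x) = -3*x^2 + 13*x/5 + 3

The best approximation g ∈ W is the orthogonal projection of f onto W. Writing g = a_0 + a_1 x + a_2 x^2, the coefficients solve the normal equations G · a = b where
  G_{ij} = <φ_i, φ_j> and b_i = <f, φ_i>, with φ_0 = 1, φ_1 = x, φ_2 = x^2.
G =
  [2, 0, 2/3]
  [0, 2/3, 0]
  [2/3, 0, 2/5],
b = (4, 26/15, 4/5).
Solving gives a_0 = 3, a_1 = 13/5, a_2 = -3, so
  g(x) = -3*x^2 + 13*x/5 + 3.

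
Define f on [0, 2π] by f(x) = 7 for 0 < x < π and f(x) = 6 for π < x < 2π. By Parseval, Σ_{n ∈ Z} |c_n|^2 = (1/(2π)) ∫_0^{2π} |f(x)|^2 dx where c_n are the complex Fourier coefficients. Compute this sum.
Σ |c_n|^2 = 85/2

Parseval equates the L^2 energy of f (normalised by 1/(2π)) with the ℓ^2 sum of its Fourier coefficients: (1/(2π)) ∫_0^{2π} |f|^2 = Σ |c_n|^2.
Compute the left side: (1/(2π)) [∫_0^π 7^2 dx + ∫_π^{2π} 6^2 dx] = (1/(2π)) · (49π + 36π) = (49 + 36)/2 = 85/2.
So Σ_{n ∈ Z} |c_n|^2 = 85/2.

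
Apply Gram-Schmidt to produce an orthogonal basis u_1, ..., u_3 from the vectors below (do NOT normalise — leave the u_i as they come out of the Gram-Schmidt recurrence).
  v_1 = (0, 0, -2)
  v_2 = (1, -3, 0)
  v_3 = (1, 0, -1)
Orthogonal basis:
  u_1 = (0, 0, -2)
  u_2 = (1, -3, 0)
  u_3 = (9/10, 3/10, 0)

Apply the Gram-Schmidt recurrence
  u_1 = v_1
  u_i = v_i − Σ_{j<i} ((v_i · u_j) / (u_j · u_j)) · u_j.

Step by step this gives:
  u_1 = (0, 0, -2)
  u_2 = (1, -3, 0)
  u_3 = (9/10, 3/10, 0)

Orthogonality check:
  u_2 · u_1 = 0 (should be 0)
  u_3 · u_1 = 0 (should be 0)
  u_3 · u_2 = 0 (should be 0)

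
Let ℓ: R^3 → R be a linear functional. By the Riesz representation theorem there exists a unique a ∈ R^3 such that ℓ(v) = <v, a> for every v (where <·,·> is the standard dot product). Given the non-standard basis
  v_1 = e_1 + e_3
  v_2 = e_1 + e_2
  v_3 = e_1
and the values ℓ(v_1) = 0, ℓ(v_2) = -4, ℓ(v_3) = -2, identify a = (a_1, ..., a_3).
a = (-2, -2, 2)

Write a = (a_1, ..., a_3) in the standard basis. For each basis vector v_i, ℓ(v_i) = <v_i, a> is a linear equation in the a_j's. Collect the n equations into a matrix system V a = ℓ, where row i of V is v_i (expressed in the standard basis). Since V is invertible (lower-triangular with 1s on the diagonal, up to permutation), solve by back-substitution:
  V =
[[1, 0, 1],
 [1, 1, 0],
 [1, 0, 0]]
  V a = (0, -4, -2)
Solving gives a = (-2, -2, 2).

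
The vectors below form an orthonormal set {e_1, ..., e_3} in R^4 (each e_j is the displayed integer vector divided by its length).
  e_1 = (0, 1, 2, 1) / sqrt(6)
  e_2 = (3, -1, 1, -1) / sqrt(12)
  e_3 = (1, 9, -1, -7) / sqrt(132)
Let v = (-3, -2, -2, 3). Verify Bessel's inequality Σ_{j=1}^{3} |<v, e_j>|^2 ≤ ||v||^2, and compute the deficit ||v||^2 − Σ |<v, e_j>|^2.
Σ |<v, e_j>|^2 = 1691/66; ||v||^2 = 26; deficit = 25/66

Write each e_j = u_j / sqrt(<u_j, u_j>) where u_j is the displayed integer vector. Then <v, e_j> = <v, u_j> / sqrt(<u_j, u_j>), so |<v, e_j>|^2 = <v, u_j>^2 / <u_j, u_j>.
Coefficients: <v, e_1> = -3/sqrt(6), <v, e_2> = -12/sqrt(12), <v, e_3> = -40/sqrt(132).
Square and sum: Σ |<v, e_j>|^2 = 1691/66.
Compute ||v||^2 = v·v = 26.
Deficit = 26 − 1691/66 = 25/66 ≥ 0, confirming Bessel's inequality. (The deficit equals ||v − Σ <v,e_j> e_j||^2, the squared distance from v to span{e_j}.)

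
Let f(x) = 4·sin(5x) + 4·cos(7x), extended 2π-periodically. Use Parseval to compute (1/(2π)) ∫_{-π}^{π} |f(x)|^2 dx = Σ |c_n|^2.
Σ |c_n|^2 = 16

Expand |f|^2 and use orthogonality of {sin(nx), cos(mx)} on [-π, π]:
  ∫_{-π}^{π} sin(nx)^2 dx = π, ∫ cos(mx)^2 dx = π, and cross terms integrate to 0.
So ∫_{-π}^{π} f(x)^2 dx = 4^2 · π + 4^2 · π = (16 + 16)π.
Divide by 2π: (16 + 16)/2 = 16.
By Parseval, this equals Σ |c_n|^2.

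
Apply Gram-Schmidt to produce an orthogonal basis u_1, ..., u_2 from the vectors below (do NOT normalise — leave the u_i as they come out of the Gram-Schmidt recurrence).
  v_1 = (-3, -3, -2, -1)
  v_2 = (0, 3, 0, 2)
Orthogonal basis:
  u_1 = (-3, -3, -2, -1)
  u_2 = (-33/23, 36/23, -22/23, 35/23)

Apply the Gram-Schmidt recurrence
  u_1 = v_1
  u_i = v_i − Σ_{j<i} ((v_i · u_j) / (u_j · u_j)) · u_j.

Step by step this gives:
  u_1 = (-3, -3, -2, -1)
  u_2 = (-33/23, 36/23, -22/23, 35/23)

Orthogonality check:
  u_2 · u_1 = 0 (should be 0)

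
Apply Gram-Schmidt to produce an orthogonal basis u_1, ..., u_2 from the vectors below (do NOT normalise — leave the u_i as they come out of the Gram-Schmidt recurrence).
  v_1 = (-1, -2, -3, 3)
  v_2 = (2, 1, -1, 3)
Orthogonal basis:
  u_1 = (-1, -2, -3, 3)
  u_2 = (54/23, 39/23, 1/23, 45/23)

Apply the Gram-Schmidt recurrence
  u_1 = v_1
  u_i = v_i − Σ_{j<i} ((v_i · u_j) / (u_j · u_j)) · u_j.

Step by step this gives:
  u_1 = (-1, -2, -3, 3)
  u_2 = (54/23, 39/23, 1/23, 45/23)

Orthogonality check:
  u_2 · u_1 = 0 (should be 0)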